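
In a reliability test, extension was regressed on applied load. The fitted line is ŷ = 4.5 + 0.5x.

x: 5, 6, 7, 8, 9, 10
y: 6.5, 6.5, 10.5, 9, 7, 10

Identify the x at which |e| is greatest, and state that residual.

x = 7, e = 2.5

x=5: ŷ = 4.5 + 0.5·5 = 7; e = 6.5 − 7 = -0.5
x=6: ŷ = 4.5 + 0.5·6 = 7.5; e = 6.5 − 7.5 = -1
x=7: ŷ = 4.5 + 0.5·7 = 8; e = 10.5 − 8 = 2.5
x=8: ŷ = 4.5 + 0.5·8 = 8.5; e = 9 − 8.5 = 0.5
x=9: ŷ = 4.5 + 0.5·9 = 9; e = 7 − 9 = -2
x=10: ŷ = 4.5 + 0.5·10 = 9.5; e = 10 − 9.5 = 0.5
Largest |e| is 2.5 at x = 7, residual 2.5.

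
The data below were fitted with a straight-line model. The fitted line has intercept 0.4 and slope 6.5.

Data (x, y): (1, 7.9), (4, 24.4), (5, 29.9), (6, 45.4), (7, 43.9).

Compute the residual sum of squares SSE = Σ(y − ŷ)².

x=1: ŷ = 0.4 + 6.5·1 = 6.9; r = 7.9 − 6.9 = 1
x=4: ŷ = 0.4 + 6.5·4 = 26.4; r = 24.4 − 26.4 = -2
x=5: ŷ = 0.4 + 6.5·5 = 32.9; r = 29.9 − 32.9 = -3
x=6: ŷ = 0.4 + 6.5·6 = 39.4; r = 45.4 − 39.4 = 6
x=7: ŷ = 0.4 + 6.5·7 = 45.9; r = 43.9 − 45.9 = -2
SSE = 1 + 4 + 9 + 36 + 4 = 54

SSE = 54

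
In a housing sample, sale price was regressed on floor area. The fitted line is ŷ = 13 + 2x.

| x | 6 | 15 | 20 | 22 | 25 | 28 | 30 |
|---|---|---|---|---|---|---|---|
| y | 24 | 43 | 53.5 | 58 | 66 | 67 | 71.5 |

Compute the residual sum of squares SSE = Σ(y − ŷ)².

x=6: ŷ = 13 + 2·6 = 25; e = 24 − 25 = -1
x=15: ŷ = 13 + 2·15 = 43; e = 43 − 43 = 0
x=20: ŷ = 13 + 2·20 = 53; e = 53.5 − 53 = 0.5
x=22: ŷ = 13 + 2·22 = 57; e = 58 − 57 = 1
x=25: ŷ = 13 + 2·25 = 63; e = 66 − 63 = 3
x=28: ŷ = 13 + 2·28 = 69; e = 67 − 69 = -2
x=30: ŷ = 13 + 2·30 = 73; e = 71.5 − 73 = -1.5
SSE = 1 + 0 + 0.25 + 1 + 9 + 4 + 2.25 = 17.5

SSE = 17.5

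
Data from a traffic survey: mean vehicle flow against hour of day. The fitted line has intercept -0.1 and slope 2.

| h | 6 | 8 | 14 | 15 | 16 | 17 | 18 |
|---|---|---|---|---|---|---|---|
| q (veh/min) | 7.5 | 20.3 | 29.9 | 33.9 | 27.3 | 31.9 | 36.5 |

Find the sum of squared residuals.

h=6: q̂ = -0.1 + 2·6 = 11.9; e = 7.5 − 11.9 = -4.4
h=8: q̂ = -0.1 + 2·8 = 15.9; e = 20.3 − 15.9 = 4.4
h=14: q̂ = -0.1 + 2·14 = 27.9; e = 29.9 − 27.9 = 2
h=15: q̂ = -0.1 + 2·15 = 29.9; e = 33.9 − 29.9 = 4
h=16: q̂ = -0.1 + 2·16 = 31.9; e = 27.3 − 31.9 = -4.6
h=17: q̂ = -0.1 + 2·17 = 33.9; e = 31.9 − 33.9 = -2
h=18: q̂ = -0.1 + 2·18 = 35.9; e = 36.5 − 35.9 = 0.6
SSE = 19.36 + 19.36 + 4 + 16 + 21.16 + 4 + 0.36 = 84.24

SSE = 84.24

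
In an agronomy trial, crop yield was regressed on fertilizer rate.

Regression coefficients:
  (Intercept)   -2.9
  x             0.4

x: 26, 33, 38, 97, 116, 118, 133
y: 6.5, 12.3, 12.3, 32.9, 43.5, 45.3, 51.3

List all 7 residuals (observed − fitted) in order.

x=26: ŷ = -2.9 + 0.4·26 = 7.5; r = 6.5 − 7.5 = -1
x=33: ŷ = -2.9 + 0.4·33 = 10.3; r = 12.3 − 10.3 = 2
x=38: ŷ = -2.9 + 0.4·38 = 12.3; r = 12.3 − 12.3 = 0
x=97: ŷ = -2.9 + 0.4·97 = 35.9; r = 32.9 − 35.9 = -3
x=116: ŷ = -2.9 + 0.4·116 = 43.5; r = 43.5 − 43.5 = 0
x=118: ŷ = -2.9 + 0.4·118 = 44.3; r = 45.3 − 44.3 = 1
x=133: ŷ = -2.9 + 0.4·133 = 50.3; r = 51.3 − 50.3 = 1

-1, 2, 0, -3, 0, 1, 1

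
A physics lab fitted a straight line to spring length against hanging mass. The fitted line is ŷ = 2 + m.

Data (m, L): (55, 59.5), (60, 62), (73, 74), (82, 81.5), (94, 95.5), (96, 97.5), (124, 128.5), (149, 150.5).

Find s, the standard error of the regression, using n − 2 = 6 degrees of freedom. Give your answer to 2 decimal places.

s = 1.85

m=55: ŷ = 2 + 55 = 57; r = 59.5 − 57 = 2.5
m=60: ŷ = 2 + 60 = 62; r = 62 − 62 = 0
m=73: ŷ = 2 + 73 = 75; r = 74 − 75 = -1
m=82: ŷ = 2 + 82 = 84; r = 81.5 − 84 = -2.5
m=94: ŷ = 2 + 94 = 96; r = 95.5 − 96 = -0.5
m=96: ŷ = 2 + 96 = 98; r = 97.5 − 98 = -0.5
m=124: ŷ = 2 + 124 = 126; r = 128.5 − 126 = 2.5
m=149: ŷ = 2 + 149 = 151; r = 150.5 − 151 = -0.5
SSE = 6.25 + 0 + 1 + 6.25 + 0.25 + 0.25 + 6.25 + 0.25 = 20.5
s = √(20.5/6) = √3.41667 ≈ 1.85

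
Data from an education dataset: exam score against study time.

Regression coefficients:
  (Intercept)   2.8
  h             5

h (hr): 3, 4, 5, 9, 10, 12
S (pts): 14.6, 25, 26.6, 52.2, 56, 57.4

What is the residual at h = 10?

r = 3.2

ŷ = 2.8 + 5·10 = 52.8
r = 56 − 52.8 = 3.2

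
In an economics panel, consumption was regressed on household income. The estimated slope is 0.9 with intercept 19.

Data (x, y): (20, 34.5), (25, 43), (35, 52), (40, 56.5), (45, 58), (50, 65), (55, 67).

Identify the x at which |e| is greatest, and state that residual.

x=20: ŷ = 19 + 0.9·20 = 37; e = 34.5 − 37 = -2.5
x=25: ŷ = 19 + 0.9·25 = 41.5; e = 43 − 41.5 = 1.5
x=35: ŷ = 19 + 0.9·35 = 50.5; e = 52 − 50.5 = 1.5
x=40: ŷ = 19 + 0.9·40 = 55; e = 56.5 − 55 = 1.5
x=45: ŷ = 19 + 0.9·45 = 59.5; e = 58 − 59.5 = -1.5
x=50: ŷ = 19 + 0.9·50 = 64; e = 65 − 64 = 1
x=55: ŷ = 19 + 0.9·55 = 68.5; e = 67 − 68.5 = -1.5
Largest |e| is 2.5 at x = 20, residual -2.5.

x = 20, e = -2.5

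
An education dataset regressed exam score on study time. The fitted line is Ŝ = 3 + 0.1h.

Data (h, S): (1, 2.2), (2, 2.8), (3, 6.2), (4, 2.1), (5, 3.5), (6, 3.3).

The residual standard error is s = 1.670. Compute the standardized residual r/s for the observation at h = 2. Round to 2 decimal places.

Ŝ = 3 + 0.1·2 = 3.2
r = 2.8 − 3.2 = -0.4
r/s = -0.4 / 1.670 = -0.24

-0.24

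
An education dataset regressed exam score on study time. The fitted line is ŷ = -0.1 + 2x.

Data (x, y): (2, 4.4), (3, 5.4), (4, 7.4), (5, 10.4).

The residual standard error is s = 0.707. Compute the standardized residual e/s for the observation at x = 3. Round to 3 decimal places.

ŷ = -0.1 + 2·3 = 5.9
e = 5.4 − 5.9 = -0.5
e/s = -0.5 / 0.707 = -0.707

-0.707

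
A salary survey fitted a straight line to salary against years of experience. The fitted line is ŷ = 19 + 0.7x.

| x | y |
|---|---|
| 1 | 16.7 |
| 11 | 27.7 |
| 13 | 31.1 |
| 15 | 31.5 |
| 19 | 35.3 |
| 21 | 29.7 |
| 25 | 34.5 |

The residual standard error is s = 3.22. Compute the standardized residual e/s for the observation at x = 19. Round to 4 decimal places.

ŷ = 19 + 0.7·19 = 32.3
e = 35.3 − 32.3 = 3
e/s = 3 / 3.22 = 0.9317

0.9317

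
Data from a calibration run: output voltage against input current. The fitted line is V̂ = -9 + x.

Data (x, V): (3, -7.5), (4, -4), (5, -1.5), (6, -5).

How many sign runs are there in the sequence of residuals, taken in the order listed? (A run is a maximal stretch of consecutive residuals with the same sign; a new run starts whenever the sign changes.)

x=3: V̂ = -9 + 3 = -6; e = -7.5 − (-6) = -1.5
x=4: V̂ = -9 + 4 = -5; e = -4 − (-5) = 1
x=5: V̂ = -9 + 5 = -4; e = -1.5 − (-4) = 2.5
x=6: V̂ = -9 + 6 = -3; e = -5 − (-3) = -2
Signs: − + + −
Runs: −×1, +×2, −×1 → 3

3 runs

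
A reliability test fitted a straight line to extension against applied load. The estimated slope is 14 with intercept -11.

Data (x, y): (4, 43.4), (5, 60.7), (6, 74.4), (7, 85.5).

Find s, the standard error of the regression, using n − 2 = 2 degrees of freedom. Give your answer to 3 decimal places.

x=4: ŷ = -11 + 14·4 = 45; e = 43.4 − 45 = -1.6
x=5: ŷ = -11 + 14·5 = 59; e = 60.7 − 59 = 1.7
x=6: ŷ = -11 + 14·6 = 73; e = 74.4 − 73 = 1.4
x=7: ŷ = -11 + 14·7 = 87; e = 85.5 − 87 = -1.5
SSE = 2.56 + 2.89 + 1.96 + 2.25 = 9.66
s = √(9.66/2) = √4.83 ≈ 2.198

s = 2.198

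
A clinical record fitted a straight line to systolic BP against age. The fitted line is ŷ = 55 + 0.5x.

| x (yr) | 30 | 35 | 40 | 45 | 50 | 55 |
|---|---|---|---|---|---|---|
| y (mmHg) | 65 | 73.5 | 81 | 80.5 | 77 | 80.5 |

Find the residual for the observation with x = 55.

ŷ = 55 + 0.5·55 = 82.5
e = 80.5 − 82.5 = -2

e = -2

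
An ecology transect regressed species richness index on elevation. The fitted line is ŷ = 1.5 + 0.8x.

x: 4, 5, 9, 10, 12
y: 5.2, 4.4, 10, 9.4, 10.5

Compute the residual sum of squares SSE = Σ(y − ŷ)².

SSE = 3.52

x=4: ŷ = 1.5 + 0.8·4 = 4.7; e = 5.2 − 4.7 = 0.5
x=5: ŷ = 1.5 + 0.8·5 = 5.5; e = 4.4 − 5.5 = -1.1
x=9: ŷ = 1.5 + 0.8·9 = 8.7; e = 10 − 8.7 = 1.3
x=10: ŷ = 1.5 + 0.8·10 = 9.5; e = 9.4 − 9.5 = -0.1
x=12: ŷ = 1.5 + 0.8·12 = 11.1; e = 10.5 − 11.1 = -0.6
SSE = 0.25 + 1.21 + 1.69 + 0.01 + 0.36 = 3.52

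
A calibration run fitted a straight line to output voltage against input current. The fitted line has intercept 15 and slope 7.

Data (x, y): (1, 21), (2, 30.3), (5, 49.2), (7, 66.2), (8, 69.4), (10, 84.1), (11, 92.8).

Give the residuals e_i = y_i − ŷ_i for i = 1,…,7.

-1, 1.3, -0.8, 2.2, -1.6, -0.9, 0.8

x=1: ŷ = 15 + 7·1 = 22; e = 21 − 22 = -1
x=2: ŷ = 15 + 7·2 = 29; e = 30.3 − 29 = 1.3
x=5: ŷ = 15 + 7·5 = 50; e = 49.2 − 50 = -0.8
x=7: ŷ = 15 + 7·7 = 64; e = 66.2 − 64 = 2.2
x=8: ŷ = 15 + 7·8 = 71; e = 69.4 − 71 = -1.6
x=10: ŷ = 15 + 7·10 = 85; e = 84.1 − 85 = -0.9
x=11: ŷ = 15 + 7·11 = 92; e = 92.8 − 92 = 0.8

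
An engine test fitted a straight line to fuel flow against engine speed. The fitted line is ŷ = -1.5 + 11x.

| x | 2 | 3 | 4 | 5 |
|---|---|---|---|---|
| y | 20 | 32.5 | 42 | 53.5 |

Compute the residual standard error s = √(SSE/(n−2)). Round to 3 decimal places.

s = 0.866

x=2: ŷ = -1.5 + 11·2 = 20.5; r = 20 − 20.5 = -0.5
x=3: ŷ = -1.5 + 11·3 = 31.5; r = 32.5 − 31.5 = 1
x=4: ŷ = -1.5 + 11·4 = 42.5; r = 42 − 42.5 = -0.5
x=5: ŷ = -1.5 + 11·5 = 53.5; r = 53.5 − 53.5 = 0
SSE = 0.25 + 1 + 0.25 + 0 = 1.5
s = √(1.5/2) = √0.75 ≈ 0.866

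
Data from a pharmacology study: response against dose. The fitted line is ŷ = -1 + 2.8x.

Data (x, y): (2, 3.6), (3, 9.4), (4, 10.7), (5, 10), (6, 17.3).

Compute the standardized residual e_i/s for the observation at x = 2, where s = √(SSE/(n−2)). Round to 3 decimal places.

-0.426

x=2: ŷ = -1 + 2.8·2 = 4.6; e = 3.6 − 4.6 = -1
x=3: ŷ = -1 + 2.8·3 = 7.4; e = 9.4 − 7.4 = 2
x=4: ŷ = -1 + 2.8·4 = 10.2; e = 10.7 − 10.2 = 0.5
x=5: ŷ = -1 + 2.8·5 = 13; e = 10 − 13 = -3
x=6: ŷ = -1 + 2.8·6 = 15.8; e = 17.3 − 15.8 = 1.5
SSE = 1 + 4 + 0.25 + 9 + 2.25 = 16.5
s = √(16.5/3) = 2.34521
e/s = -1 / 2.34521 = -0.426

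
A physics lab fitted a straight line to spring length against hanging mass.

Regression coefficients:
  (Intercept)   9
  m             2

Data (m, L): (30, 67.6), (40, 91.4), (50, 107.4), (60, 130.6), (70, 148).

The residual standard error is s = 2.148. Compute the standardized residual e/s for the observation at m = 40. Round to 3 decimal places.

1.117

L̂ = 9 + 2·40 = 89
e = 91.4 − 89 = 2.4
e/s = 2.4 / 2.148 = 1.117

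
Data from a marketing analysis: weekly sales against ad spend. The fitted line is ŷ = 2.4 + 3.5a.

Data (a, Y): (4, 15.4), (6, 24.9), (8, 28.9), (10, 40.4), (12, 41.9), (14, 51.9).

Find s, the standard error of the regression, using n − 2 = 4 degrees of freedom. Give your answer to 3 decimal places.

s = 2.291

a=4: ŷ = 2.4 + 3.5·4 = 16.4; e = 15.4 − 16.4 = -1
a=6: ŷ = 2.4 + 3.5·6 = 23.4; e = 24.9 − 23.4 = 1.5
a=8: ŷ = 2.4 + 3.5·8 = 30.4; e = 28.9 − 30.4 = -1.5
a=10: ŷ = 2.4 + 3.5·10 = 37.4; e = 40.4 − 37.4 = 3
a=12: ŷ = 2.4 + 3.5·12 = 44.4; e = 41.9 − 44.4 = -2.5
a=14: ŷ = 2.4 + 3.5·14 = 51.4; e = 51.9 − 51.4 = 0.5
SSE = 1 + 2.25 + 2.25 + 9 + 6.25 + 0.25 = 21
s = √(21/4) = √5.25 ≈ 2.291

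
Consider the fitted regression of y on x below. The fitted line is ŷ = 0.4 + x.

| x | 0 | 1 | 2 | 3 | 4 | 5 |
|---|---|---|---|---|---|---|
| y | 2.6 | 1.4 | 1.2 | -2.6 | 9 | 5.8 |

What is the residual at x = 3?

ŷ = 0.4 + 3 = 3.4
e = -2.6 − 3.4 = -6

e = -6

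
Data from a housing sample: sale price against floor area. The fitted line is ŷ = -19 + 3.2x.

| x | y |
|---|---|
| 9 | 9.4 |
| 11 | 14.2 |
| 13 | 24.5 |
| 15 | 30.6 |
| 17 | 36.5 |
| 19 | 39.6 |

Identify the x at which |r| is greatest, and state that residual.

x = 19, r = -2.2

x=9: ŷ = -19 + 3.2·9 = 9.8; r = 9.4 − 9.8 = -0.4
x=11: ŷ = -19 + 3.2·11 = 16.2; r = 14.2 − 16.2 = -2
x=13: ŷ = -19 + 3.2·13 = 22.6; r = 24.5 − 22.6 = 1.9
x=15: ŷ = -19 + 3.2·15 = 29; r = 30.6 − 29 = 1.6
x=17: ŷ = -19 + 3.2·17 = 35.4; r = 36.5 − 35.4 = 1.1
x=19: ŷ = -19 + 3.2·19 = 41.8; r = 39.6 − 41.8 = -2.2
Largest |r| is 2.2 at x = 19, residual -2.2.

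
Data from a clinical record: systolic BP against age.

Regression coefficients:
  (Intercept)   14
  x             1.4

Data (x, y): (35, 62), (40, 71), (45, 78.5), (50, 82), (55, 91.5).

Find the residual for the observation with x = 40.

r = 1

ŷ = 14 + 1.4·40 = 70
r = 71 − 70 = 1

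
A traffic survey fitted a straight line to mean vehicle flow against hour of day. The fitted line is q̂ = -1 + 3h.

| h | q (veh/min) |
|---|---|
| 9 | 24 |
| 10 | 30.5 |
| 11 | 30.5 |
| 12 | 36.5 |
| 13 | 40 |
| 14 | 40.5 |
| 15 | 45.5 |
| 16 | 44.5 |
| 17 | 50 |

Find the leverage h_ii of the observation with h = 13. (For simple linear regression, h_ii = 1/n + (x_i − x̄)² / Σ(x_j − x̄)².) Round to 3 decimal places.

h = 0.111

h̄ = (9 + 10 + 11 + 12 + 13 + 14 + 15 + 16 + 17)/9 = 13
Σ(h − h̄)² = 16 + 9 + 4 + 1 + 0 + 1 + 4 + 9 + 16 = 60
h = 1/9 + (0)²/60 = 0.111111 + 0 = 0.111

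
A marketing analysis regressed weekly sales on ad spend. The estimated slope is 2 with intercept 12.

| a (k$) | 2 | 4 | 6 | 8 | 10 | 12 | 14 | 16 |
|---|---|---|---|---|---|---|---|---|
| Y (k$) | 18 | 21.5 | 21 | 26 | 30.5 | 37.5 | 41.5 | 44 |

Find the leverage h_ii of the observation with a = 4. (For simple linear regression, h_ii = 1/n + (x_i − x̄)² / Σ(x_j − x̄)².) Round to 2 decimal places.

h = 0.27

ā = (2 + 4 + 6 + 8 + 10 + 12 + 14 + 16)/8 = 9
Σ(a − ā)² = 49 + 25 + 9 + 1 + 1 + 9 + 25 + 49 = 168
h = 1/8 + (-5)²/168 = 0.125 + 0.14881 = 0.27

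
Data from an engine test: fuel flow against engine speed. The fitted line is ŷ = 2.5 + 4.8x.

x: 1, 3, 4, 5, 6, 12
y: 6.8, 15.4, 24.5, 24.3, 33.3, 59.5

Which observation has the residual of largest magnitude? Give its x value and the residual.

x=1: ŷ = 2.5 + 4.8·1 = 7.3; r = 6.8 − 7.3 = -0.5
x=3: ŷ = 2.5 + 4.8·3 = 16.9; r = 15.4 − 16.9 = -1.5
x=4: ŷ = 2.5 + 4.8·4 = 21.7; r = 24.5 − 21.7 = 2.8
x=5: ŷ = 2.5 + 4.8·5 = 26.5; r = 24.3 − 26.5 = -2.2
x=6: ŷ = 2.5 + 4.8·6 = 31.3; r = 33.3 − 31.3 = 2
x=12: ŷ = 2.5 + 4.8·12 = 60.1; r = 59.5 − 60.1 = -0.6
Largest |r| is 2.8 at x = 4, residual 2.8.

x = 4, r = 2.8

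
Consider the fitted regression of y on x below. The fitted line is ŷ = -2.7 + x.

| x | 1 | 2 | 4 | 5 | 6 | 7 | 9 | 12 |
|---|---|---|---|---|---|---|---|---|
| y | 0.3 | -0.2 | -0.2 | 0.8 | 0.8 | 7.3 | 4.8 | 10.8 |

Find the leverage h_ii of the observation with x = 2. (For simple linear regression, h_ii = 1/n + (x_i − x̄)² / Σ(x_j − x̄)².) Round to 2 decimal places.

h = 0.28

x̄ = (1 + 2 + 4 + 5 + 6 + 7 + 9 + 12)/8 = 5.75
Σ(x − x̄)² = 22.5625 + 14.0625 + 3.0625 + 0.5625 + 0.0625 + 1.5625 + 10.5625 + 39.0625 = 91.5
h = 1/8 + (-3.75)²/91.5 = 0.125 + 0.153689 = 0.28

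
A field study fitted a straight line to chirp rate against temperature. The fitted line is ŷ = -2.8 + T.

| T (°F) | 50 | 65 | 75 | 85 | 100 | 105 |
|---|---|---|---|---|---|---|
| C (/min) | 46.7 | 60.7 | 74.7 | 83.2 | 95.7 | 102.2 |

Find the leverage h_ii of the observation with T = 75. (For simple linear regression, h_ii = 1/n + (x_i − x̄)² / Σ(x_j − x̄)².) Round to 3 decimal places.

h = 0.178

T̄ = (50 + 65 + 75 + 85 + 100 + 105)/6 = 80
Σ(T − T̄)² = 900 + 225 + 25 + 25 + 400 + 625 = 2200
h = 1/6 + (-5)²/2200 = 0.166667 + 0.0113636 = 0.178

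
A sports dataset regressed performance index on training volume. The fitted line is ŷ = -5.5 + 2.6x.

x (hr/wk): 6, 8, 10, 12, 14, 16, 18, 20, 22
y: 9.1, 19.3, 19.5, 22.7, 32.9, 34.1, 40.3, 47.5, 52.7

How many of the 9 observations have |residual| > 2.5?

2

x=6: ŷ = -5.5 + 2.6·6 = 10.1; r = 9.1 − 10.1 = -1
x=8: ŷ = -5.5 + 2.6·8 = 15.3; r = 19.3 − 15.3 = 4
x=10: ŷ = -5.5 + 2.6·10 = 20.5; r = 19.5 − 20.5 = -1
x=12: ŷ = -5.5 + 2.6·12 = 25.7; r = 22.7 − 25.7 = -3
x=14: ŷ = -5.5 + 2.6·14 = 30.9; r = 32.9 − 30.9 = 2
x=16: ŷ = -5.5 + 2.6·16 = 36.1; r = 34.1 − 36.1 = -2
x=18: ŷ = -5.5 + 2.6·18 = 41.3; r = 40.3 − 41.3 = -1
x=20: ŷ = -5.5 + 2.6·20 = 46.5; r = 47.5 − 46.5 = 1
x=22: ŷ = -5.5 + 2.6·22 = 51.7; r = 52.7 − 51.7 = 1
|r| > 2.5: x=8 (|r|=4), x=12 (|r|=3) → 2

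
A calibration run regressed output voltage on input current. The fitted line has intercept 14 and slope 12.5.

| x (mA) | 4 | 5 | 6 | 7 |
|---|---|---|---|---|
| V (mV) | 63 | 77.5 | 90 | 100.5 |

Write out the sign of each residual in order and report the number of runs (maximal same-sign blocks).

x=4: V̂ = 14 + 12.5·4 = 64; e = 63 − 64 = -1
x=5: V̂ = 14 + 12.5·5 = 76.5; e = 77.5 − 76.5 = 1
x=6: V̂ = 14 + 12.5·6 = 89; e = 90 − 89 = 1
x=7: V̂ = 14 + 12.5·7 = 101.5; e = 100.5 − 101.5 = -1
Signs: − + + −
Runs: −×1, +×2, −×1 → 3

3 runs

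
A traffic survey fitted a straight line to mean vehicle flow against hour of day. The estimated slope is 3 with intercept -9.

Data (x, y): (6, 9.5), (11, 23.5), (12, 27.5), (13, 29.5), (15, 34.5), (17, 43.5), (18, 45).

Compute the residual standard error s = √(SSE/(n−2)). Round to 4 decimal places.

x=6: ŷ = -9 + 3·6 = 9; r = 9.5 − 9 = 0.5
x=11: ŷ = -9 + 3·11 = 24; r = 23.5 − 24 = -0.5
x=12: ŷ = -9 + 3·12 = 27; r = 27.5 − 27 = 0.5
x=13: ŷ = -9 + 3·13 = 30; r = 29.5 − 30 = -0.5
x=15: ŷ = -9 + 3·15 = 36; r = 34.5 − 36 = -1.5
x=17: ŷ = -9 + 3·17 = 42; r = 43.5 − 42 = 1.5
x=18: ŷ = -9 + 3·18 = 45; r = 45 − 45 = 0
SSE = 0.25 + 0.25 + 0.25 + 0.25 + 2.25 + 2.25 + 0 = 5.5
s = √(5.5/5) = √1.1 ≈ 1.0488

s = 1.0488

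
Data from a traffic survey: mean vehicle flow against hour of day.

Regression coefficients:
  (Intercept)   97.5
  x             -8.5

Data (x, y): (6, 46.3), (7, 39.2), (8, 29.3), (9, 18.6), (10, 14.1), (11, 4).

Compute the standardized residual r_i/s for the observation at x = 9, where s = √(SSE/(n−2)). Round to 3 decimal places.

x=6: ŷ = 97.5 − 8.5·6 = 46.5; r = 46.3 − 46.5 = -0.2
x=7: ŷ = 97.5 − 8.5·7 = 38; r = 39.2 − 38 = 1.2
x=8: ŷ = 97.5 − 8.5·8 = 29.5; r = 29.3 − 29.5 = -0.2
x=9: ŷ = 97.5 − 8.5·9 = 21; r = 18.6 − 21 = -2.4
x=10: ŷ = 97.5 − 8.5·10 = 12.5; r = 14.1 − 12.5 = 1.6
x=11: ŷ = 97.5 − 8.5·11 = 4; r = 4 − 4 = 0
SSE = 0.04 + 1.44 + 0.04 + 5.76 + 2.56 + 0 = 9.84
s = √(9.84/4) = 1.56844
r/s = -2.4 / 1.56844 = -1.530

-1.530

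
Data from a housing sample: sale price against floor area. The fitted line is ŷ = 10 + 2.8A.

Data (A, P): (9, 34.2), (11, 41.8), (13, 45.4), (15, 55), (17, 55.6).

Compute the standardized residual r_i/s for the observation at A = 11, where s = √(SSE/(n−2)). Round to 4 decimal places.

A=9: ŷ = 10 + 2.8·9 = 35.2; r = 34.2 − 35.2 = -1
A=11: ŷ = 10 + 2.8·11 = 40.8; r = 41.8 − 40.8 = 1
A=13: ŷ = 10 + 2.8·13 = 46.4; r = 45.4 − 46.4 = -1
A=15: ŷ = 10 + 2.8·15 = 52; r = 55 − 52 = 3
A=17: ŷ = 10 + 2.8·17 = 57.6; r = 55.6 − 57.6 = -2
SSE = 1 + 1 + 1 + 9 + 4 = 16
s = √(16/3) = 2.3094
r/s = 1 / 2.3094 = 0.4330

0.4330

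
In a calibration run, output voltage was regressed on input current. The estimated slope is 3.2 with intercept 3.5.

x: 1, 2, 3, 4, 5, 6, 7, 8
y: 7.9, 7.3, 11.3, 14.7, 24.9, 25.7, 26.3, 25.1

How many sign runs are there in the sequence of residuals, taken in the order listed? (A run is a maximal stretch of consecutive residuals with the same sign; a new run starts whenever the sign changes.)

4 runs

x=1: ŷ = 3.5 + 3.2·1 = 6.7; e = 7.9 − 6.7 = 1.2
x=2: ŷ = 3.5 + 3.2·2 = 9.9; e = 7.3 − 9.9 = -2.6
x=3: ŷ = 3.5 + 3.2·3 = 13.1; e = 11.3 − 13.1 = -1.8
x=4: ŷ = 3.5 + 3.2·4 = 16.3; e = 14.7 − 16.3 = -1.6
x=5: ŷ = 3.5 + 3.2·5 = 19.5; e = 24.9 − 19.5 = 5.4
x=6: ŷ = 3.5 + 3.2·6 = 22.7; e = 25.7 − 22.7 = 3
x=7: ŷ = 3.5 + 3.2·7 = 25.9; e = 26.3 − 25.9 = 0.4
x=8: ŷ = 3.5 + 3.2·8 = 29.1; e = 25.1 − 29.1 = -4
Signs: + − − − + + + −
Runs: +×1, −×3, +×3, −×1 → 4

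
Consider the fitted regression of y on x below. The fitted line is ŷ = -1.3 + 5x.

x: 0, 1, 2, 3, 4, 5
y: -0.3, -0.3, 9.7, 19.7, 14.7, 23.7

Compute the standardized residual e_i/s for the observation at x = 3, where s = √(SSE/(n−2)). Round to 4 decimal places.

x=0: ŷ = -1.3 + 5·0 = -1.3; e = -0.3 − (-1.3) = 1
x=1: ŷ = -1.3 + 5·1 = 3.7; e = -0.3 − 3.7 = -4
x=2: ŷ = -1.3 + 5·2 = 8.7; e = 9.7 − 8.7 = 1
x=3: ŷ = -1.3 + 5·3 = 13.7; e = 19.7 − 13.7 = 6
x=4: ŷ = -1.3 + 5·4 = 18.7; e = 14.7 − 18.7 = -4
x=5: ŷ = -1.3 + 5·5 = 23.7; e = 23.7 − 23.7 = 0
SSE = 1 + 16 + 1 + 36 + 16 + 0 = 70
s = √(70/4) = 4.1833
e/s = 6 / 4.1833 = 1.4343

1.4343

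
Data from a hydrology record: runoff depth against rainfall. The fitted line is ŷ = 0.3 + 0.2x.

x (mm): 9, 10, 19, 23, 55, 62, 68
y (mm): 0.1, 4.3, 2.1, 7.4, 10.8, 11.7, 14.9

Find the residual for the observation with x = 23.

ŷ = 0.3 + 0.2·23 = 4.9
e = 7.4 − 4.9 = 2.5

e = 2.5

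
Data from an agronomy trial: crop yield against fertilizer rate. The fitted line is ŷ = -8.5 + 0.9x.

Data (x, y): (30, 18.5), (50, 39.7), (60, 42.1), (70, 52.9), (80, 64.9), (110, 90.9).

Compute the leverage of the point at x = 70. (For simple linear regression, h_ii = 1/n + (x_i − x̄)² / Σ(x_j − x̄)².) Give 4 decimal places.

x̄ = (30 + 50 + 60 + 70 + 80 + 110)/6 = 66.6667
Σ(x − x̄)² = 1344.44 + 277.778 + 44.4444 + 11.1111 + 177.778 + 1877.78 = 3733.33
h = 1/6 + (3.33333)²/3733.33 = 0.166667 + 0.00297619 = 0.1696

h = 0.1696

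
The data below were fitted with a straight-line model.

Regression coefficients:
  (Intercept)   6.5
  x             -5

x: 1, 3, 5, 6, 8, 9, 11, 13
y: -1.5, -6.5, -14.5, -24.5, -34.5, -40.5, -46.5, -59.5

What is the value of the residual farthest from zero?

x=1: ŷ = 6.5 − 5·1 = 1.5; e = -1.5 − 1.5 = -3
x=3: ŷ = 6.5 − 5·3 = -8.5; e = -6.5 − (-8.5) = 2
x=5: ŷ = 6.5 − 5·5 = -18.5; e = -14.5 − (-18.5) = 4
x=6: ŷ = 6.5 − 5·6 = -23.5; e = -24.5 − (-23.5) = -1
x=8: ŷ = 6.5 − 5·8 = -33.5; e = -34.5 − (-33.5) = -1
x=9: ŷ = 6.5 − 5·9 = -38.5; e = -40.5 − (-38.5) = -2
x=11: ŷ = 6.5 − 5·11 = -48.5; e = -46.5 − (-48.5) = 2
x=13: ŷ = 6.5 − 5·13 = -58.5; e = -59.5 − (-58.5) = -1
Largest |e| is 4 at x = 5, residual 4.

e = 4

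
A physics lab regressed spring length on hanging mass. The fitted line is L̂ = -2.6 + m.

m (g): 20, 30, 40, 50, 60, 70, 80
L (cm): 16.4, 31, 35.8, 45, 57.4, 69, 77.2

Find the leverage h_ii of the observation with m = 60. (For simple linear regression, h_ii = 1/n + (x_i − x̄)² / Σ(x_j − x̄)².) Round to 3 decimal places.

h = 0.179

m̄ = (20 + 30 + 40 + 50 + 60 + 70 + 80)/7 = 50
Σ(m − m̄)² = 900 + 400 + 100 + 0 + 100 + 400 + 900 = 2800
h = 1/7 + (10)²/2800 = 0.142857 + 0.0357143 = 0.179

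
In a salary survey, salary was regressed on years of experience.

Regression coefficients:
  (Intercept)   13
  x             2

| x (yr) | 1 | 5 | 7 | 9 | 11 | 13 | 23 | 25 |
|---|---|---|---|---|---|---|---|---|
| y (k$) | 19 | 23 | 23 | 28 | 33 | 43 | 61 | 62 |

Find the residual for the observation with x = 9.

ŷ = 13 + 2·9 = 31
e = 28 − 31 = -3

e = -3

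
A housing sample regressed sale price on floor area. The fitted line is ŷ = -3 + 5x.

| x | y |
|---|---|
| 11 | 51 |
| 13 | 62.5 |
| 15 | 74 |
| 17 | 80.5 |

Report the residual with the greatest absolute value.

x=11: ŷ = -3 + 5·11 = 52; r = 51 − 52 = -1
x=13: ŷ = -3 + 5·13 = 62; r = 62.5 − 62 = 0.5
x=15: ŷ = -3 + 5·15 = 72; r = 74 − 72 = 2
x=17: ŷ = -3 + 5·17 = 82; r = 80.5 − 82 = -1.5
Largest |r| is 2 at x = 15, residual 2.

r = 2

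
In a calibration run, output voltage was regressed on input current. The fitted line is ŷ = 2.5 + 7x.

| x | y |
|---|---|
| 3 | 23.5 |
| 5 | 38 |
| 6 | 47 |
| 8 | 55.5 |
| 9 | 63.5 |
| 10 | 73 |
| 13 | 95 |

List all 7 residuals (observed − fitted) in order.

x=3: ŷ = 2.5 + 7·3 = 23.5; e = 23.5 − 23.5 = 0
x=5: ŷ = 2.5 + 7·5 = 37.5; e = 38 − 37.5 = 0.5
x=6: ŷ = 2.5 + 7·6 = 44.5; e = 47 − 44.5 = 2.5
x=8: ŷ = 2.5 + 7·8 = 58.5; e = 55.5 − 58.5 = -3
x=9: ŷ = 2.5 + 7·9 = 65.5; e = 63.5 − 65.5 = -2
x=10: ŷ = 2.5 + 7·10 = 72.5; e = 73 − 72.5 = 0.5
x=13: ŷ = 2.5 + 7·13 = 93.5; e = 95 − 93.5 = 1.5

0, 0.5, 2.5, -3, -2, 0.5, 1.5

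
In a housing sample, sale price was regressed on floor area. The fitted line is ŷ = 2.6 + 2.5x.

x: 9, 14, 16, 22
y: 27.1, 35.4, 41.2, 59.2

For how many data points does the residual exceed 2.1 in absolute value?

1

x=9: ŷ = 2.6 + 2.5·9 = 25.1; r = 27.1 − 25.1 = 2
x=14: ŷ = 2.6 + 2.5·14 = 37.6; r = 35.4 − 37.6 = -2.2
x=16: ŷ = 2.6 + 2.5·16 = 42.6; r = 41.2 − 42.6 = -1.4
x=22: ŷ = 2.6 + 2.5·22 = 57.6; r = 59.2 − 57.6 = 1.6
|r| > 2.1: x=14 (|r|=2.2) → 1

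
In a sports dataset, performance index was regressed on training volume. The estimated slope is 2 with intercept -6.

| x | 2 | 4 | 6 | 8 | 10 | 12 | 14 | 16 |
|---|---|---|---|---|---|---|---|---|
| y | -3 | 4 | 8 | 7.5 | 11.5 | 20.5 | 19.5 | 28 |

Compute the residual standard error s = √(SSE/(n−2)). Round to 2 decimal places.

x=2: ŷ = -6 + 2·2 = -2; r = -3 − (-2) = -1
x=4: ŷ = -6 + 2·4 = 2; r = 4 − 2 = 2
x=6: ŷ = -6 + 2·6 = 6; r = 8 − 6 = 2
x=8: ŷ = -6 + 2·8 = 10; r = 7.5 − 10 = -2.5
x=10: ŷ = -6 + 2·10 = 14; r = 11.5 − 14 = -2.5
x=12: ŷ = -6 + 2·12 = 18; r = 20.5 − 18 = 2.5
x=14: ŷ = -6 + 2·14 = 22; r = 19.5 − 22 = -2.5
x=16: ŷ = -6 + 2·16 = 26; r = 28 − 26 = 2
SSE = 1 + 4 + 4 + 6.25 + 6.25 + 6.25 + 6.25 + 4 = 38
s = √(38/6) = √6.33333 ≈ 2.52

s = 2.52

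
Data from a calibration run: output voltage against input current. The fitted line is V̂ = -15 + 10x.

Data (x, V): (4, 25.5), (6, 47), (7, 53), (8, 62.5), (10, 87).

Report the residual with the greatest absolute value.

r = -2.5

x=4: V̂ = -15 + 10·4 = 25; r = 25.5 − 25 = 0.5
x=6: V̂ = -15 + 10·6 = 45; r = 47 − 45 = 2
x=7: V̂ = -15 + 10·7 = 55; r = 53 − 55 = -2
x=8: V̂ = -15 + 10·8 = 65; r = 62.5 − 65 = -2.5
x=10: V̂ = -15 + 10·10 = 85; r = 87 − 85 = 2
Largest |r| is 2.5 at x = 8, residual -2.5.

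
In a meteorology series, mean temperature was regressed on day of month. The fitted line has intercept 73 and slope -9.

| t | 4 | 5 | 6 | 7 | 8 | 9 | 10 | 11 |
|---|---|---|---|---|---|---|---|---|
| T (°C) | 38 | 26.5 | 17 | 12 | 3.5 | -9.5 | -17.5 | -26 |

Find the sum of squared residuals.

t=4: T̂ = 73 − 9·4 = 37; r = 38 − 37 = 1
t=5: T̂ = 73 − 9·5 = 28; r = 26.5 − 28 = -1.5
t=6: T̂ = 73 − 9·6 = 19; r = 17 − 19 = -2
t=7: T̂ = 73 − 9·7 = 10; r = 12 − 10 = 2
t=8: T̂ = 73 − 9·8 = 1; r = 3.5 − 1 = 2.5
t=9: T̂ = 73 − 9·9 = -8; r = -9.5 − (-8) = -1.5
t=10: T̂ = 73 − 9·10 = -17; r = -17.5 − (-17) = -0.5
t=11: T̂ = 73 − 9·11 = -26; r = -26 − (-26) = 0
SSE = 1 + 2.25 + 4 + 4 + 6.25 + 2.25 + 0.25 + 0 = 20

SSE = 20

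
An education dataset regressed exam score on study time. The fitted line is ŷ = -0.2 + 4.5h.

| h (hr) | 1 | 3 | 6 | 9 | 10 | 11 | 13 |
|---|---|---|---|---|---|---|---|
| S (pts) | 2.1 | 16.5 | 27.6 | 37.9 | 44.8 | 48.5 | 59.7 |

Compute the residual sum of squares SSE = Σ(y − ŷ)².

SSE = 24.08

h=1: ŷ = -0.2 + 4.5·1 = 4.3; e = 2.1 − 4.3 = -2.2
h=3: ŷ = -0.2 + 4.5·3 = 13.3; e = 16.5 − 13.3 = 3.2
h=6: ŷ = -0.2 + 4.5·6 = 26.8; e = 27.6 − 26.8 = 0.8
h=9: ŷ = -0.2 + 4.5·9 = 40.3; e = 37.9 − 40.3 = -2.4
h=10: ŷ = -0.2 + 4.5·10 = 44.8; e = 44.8 − 44.8 = 0
h=11: ŷ = -0.2 + 4.5·11 = 49.3; e = 48.5 − 49.3 = -0.8
h=13: ŷ = -0.2 + 4.5·13 = 58.3; e = 59.7 − 58.3 = 1.4
SSE = 4.84 + 10.24 + 0.64 + 5.76 + 0 + 0.64 + 1.96 = 24.08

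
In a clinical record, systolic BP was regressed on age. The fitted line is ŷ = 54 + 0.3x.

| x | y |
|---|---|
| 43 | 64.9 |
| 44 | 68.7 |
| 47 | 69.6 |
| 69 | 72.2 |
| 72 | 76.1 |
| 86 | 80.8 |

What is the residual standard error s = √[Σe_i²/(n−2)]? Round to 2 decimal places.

x=43: ŷ = 54 + 0.3·43 = 66.9; e = 64.9 − 66.9 = -2
x=44: ŷ = 54 + 0.3·44 = 67.2; e = 68.7 − 67.2 = 1.5
x=47: ŷ = 54 + 0.3·47 = 68.1; e = 69.6 − 68.1 = 1.5
x=69: ŷ = 54 + 0.3·69 = 74.7; e = 72.2 − 74.7 = -2.5
x=72: ŷ = 54 + 0.3·72 = 75.6; e = 76.1 − 75.6 = 0.5
x=86: ŷ = 54 + 0.3·86 = 79.8; e = 80.8 − 79.8 = 1
SSE = 4 + 2.25 + 2.25 + 6.25 + 0.25 + 1 = 16
s = √(16/4) = √4 ≈ 2.00

s = 2.00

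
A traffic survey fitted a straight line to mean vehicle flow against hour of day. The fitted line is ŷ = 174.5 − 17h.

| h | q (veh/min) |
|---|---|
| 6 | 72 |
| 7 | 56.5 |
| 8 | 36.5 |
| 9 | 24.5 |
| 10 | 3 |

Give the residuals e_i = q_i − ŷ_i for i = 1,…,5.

-0.5, 1, -2, 3, -1.5

h=6: ŷ = 174.5 − 17·6 = 72.5; e = 72 − 72.5 = -0.5
h=7: ŷ = 174.5 − 17·7 = 55.5; e = 56.5 − 55.5 = 1
h=8: ŷ = 174.5 − 17·8 = 38.5; e = 36.5 − 38.5 = -2
h=9: ŷ = 174.5 − 17·9 = 21.5; e = 24.5 − 21.5 = 3
h=10: ŷ = 174.5 − 17·10 = 4.5; e = 3 − 4.5 = -1.5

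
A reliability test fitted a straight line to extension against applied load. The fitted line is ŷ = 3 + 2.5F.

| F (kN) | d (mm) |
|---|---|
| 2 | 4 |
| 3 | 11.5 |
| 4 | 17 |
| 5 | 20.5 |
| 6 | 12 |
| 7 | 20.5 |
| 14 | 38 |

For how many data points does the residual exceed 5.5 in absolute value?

1

F=2: ŷ = 3 + 2.5·2 = 8; e = 4 − 8 = -4
F=3: ŷ = 3 + 2.5·3 = 10.5; e = 11.5 − 10.5 = 1
F=4: ŷ = 3 + 2.5·4 = 13; e = 17 − 13 = 4
F=5: ŷ = 3 + 2.5·5 = 15.5; e = 20.5 − 15.5 = 5
F=6: ŷ = 3 + 2.5·6 = 18; e = 12 − 18 = -6
F=7: ŷ = 3 + 2.5·7 = 20.5; e = 20.5 − 20.5 = 0
F=14: ŷ = 3 + 2.5·14 = 38; e = 38 − 38 = 0
|e| > 5.5: F=6 (|e|=6) → 1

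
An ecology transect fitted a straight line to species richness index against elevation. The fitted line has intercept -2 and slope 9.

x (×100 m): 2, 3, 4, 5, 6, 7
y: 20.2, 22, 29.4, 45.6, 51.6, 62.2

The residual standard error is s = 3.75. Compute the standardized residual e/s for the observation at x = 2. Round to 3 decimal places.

1.120

ŷ = -2 + 9·2 = 16
e = 20.2 − 16 = 4.2
e/s = 4.2 / 3.75 = 1.120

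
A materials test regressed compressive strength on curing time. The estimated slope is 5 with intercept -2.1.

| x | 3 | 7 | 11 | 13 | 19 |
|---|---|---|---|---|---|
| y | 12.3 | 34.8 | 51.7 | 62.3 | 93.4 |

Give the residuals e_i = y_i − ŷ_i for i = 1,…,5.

-0.6, 1.9, -1.2, -0.6, 0.5

x=3: ŷ = -2.1 + 5·3 = 12.9; e = 12.3 − 12.9 = -0.6
x=7: ŷ = -2.1 + 5·7 = 32.9; e = 34.8 − 32.9 = 1.9
x=11: ŷ = -2.1 + 5·11 = 52.9; e = 51.7 − 52.9 = -1.2
x=13: ŷ = -2.1 + 5·13 = 62.9; e = 62.3 − 62.9 = -0.6
x=19: ŷ = -2.1 + 5·19 = 92.9; e = 93.4 − 92.9 = 0.5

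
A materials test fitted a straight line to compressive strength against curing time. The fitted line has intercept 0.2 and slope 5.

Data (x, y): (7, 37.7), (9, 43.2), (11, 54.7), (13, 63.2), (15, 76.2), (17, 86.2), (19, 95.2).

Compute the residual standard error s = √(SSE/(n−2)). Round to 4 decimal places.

x=7: ŷ = 0.2 + 5·7 = 35.2; e = 37.7 − 35.2 = 2.5
x=9: ŷ = 0.2 + 5·9 = 45.2; e = 43.2 − 45.2 = -2
x=11: ŷ = 0.2 + 5·11 = 55.2; e = 54.7 − 55.2 = -0.5
x=13: ŷ = 0.2 + 5·13 = 65.2; e = 63.2 − 65.2 = -2
x=15: ŷ = 0.2 + 5·15 = 75.2; e = 76.2 − 75.2 = 1
x=17: ŷ = 0.2 + 5·17 = 85.2; e = 86.2 − 85.2 = 1
x=19: ŷ = 0.2 + 5·19 = 95.2; e = 95.2 − 95.2 = 0
SSE = 6.25 + 4 + 0.25 + 4 + 1 + 1 + 0 = 16.5
s = √(16.5/5) = √3.3 ≈ 1.8166

s = 1.8166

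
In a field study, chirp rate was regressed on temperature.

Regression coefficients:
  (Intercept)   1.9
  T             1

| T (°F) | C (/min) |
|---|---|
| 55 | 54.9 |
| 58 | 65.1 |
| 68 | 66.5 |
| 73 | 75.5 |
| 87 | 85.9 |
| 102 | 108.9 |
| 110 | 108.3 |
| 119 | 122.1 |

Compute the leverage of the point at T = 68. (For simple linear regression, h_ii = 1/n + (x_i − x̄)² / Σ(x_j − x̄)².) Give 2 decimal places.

T̄ = (55 + 58 + 68 + 73 + 87 + 102 + 110 + 119)/8 = 84
Σ(T − T̄)² = 841 + 676 + 256 + 121 + 9 + 324 + 676 + 1225 = 4128
h = 1/8 + (-16)²/4128 = 0.125 + 0.0620155 = 0.19

h = 0.19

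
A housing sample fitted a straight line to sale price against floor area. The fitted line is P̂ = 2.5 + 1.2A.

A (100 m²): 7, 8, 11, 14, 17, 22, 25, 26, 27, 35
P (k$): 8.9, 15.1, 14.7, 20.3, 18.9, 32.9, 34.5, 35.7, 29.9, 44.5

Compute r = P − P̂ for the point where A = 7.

r = -2

P̂ = 2.5 + 1.2·7 = 10.9
r = 8.9 − 10.9 = -2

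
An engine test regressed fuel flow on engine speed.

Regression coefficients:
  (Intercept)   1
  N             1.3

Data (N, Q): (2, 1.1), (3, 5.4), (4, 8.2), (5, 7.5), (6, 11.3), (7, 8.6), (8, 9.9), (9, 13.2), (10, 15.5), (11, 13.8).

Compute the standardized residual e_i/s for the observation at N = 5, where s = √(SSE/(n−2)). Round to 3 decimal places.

0.000

N=2: Q̂ = 1 + 1.3·2 = 3.6; e = 1.1 − 3.6 = -2.5
N=3: Q̂ = 1 + 1.3·3 = 4.9; e = 5.4 − 4.9 = 0.5
N=4: Q̂ = 1 + 1.3·4 = 6.2; e = 8.2 − 6.2 = 2
N=5: Q̂ = 1 + 1.3·5 = 7.5; e = 7.5 − 7.5 = 0
N=6: Q̂ = 1 + 1.3·6 = 8.8; e = 11.3 − 8.8 = 2.5
N=7: Q̂ = 1 + 1.3·7 = 10.1; e = 8.6 − 10.1 = -1.5
N=8: Q̂ = 1 + 1.3·8 = 11.4; e = 9.9 − 11.4 = -1.5
N=9: Q̂ = 1 + 1.3·9 = 12.7; e = 13.2 − 12.7 = 0.5
N=10: Q̂ = 1 + 1.3·10 = 14; e = 15.5 − 14 = 1.5
N=11: Q̂ = 1 + 1.3·11 = 15.3; e = 13.8 − 15.3 = -1.5
SSE = 6.25 + 0.25 + 4 + 0 + 6.25 + 2.25 + 2.25 + 0.25 + 2.25 + 2.25 = 26
s = √(26/8) = 1.80278
e/s = 0 / 1.80278 = 0.000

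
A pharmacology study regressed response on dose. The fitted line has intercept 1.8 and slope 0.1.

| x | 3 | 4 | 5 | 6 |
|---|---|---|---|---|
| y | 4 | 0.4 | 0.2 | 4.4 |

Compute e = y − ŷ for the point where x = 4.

e = -1.8

ŷ = 1.8 + 0.1·4 = 2.2
e = 0.4 − 2.2 = -1.8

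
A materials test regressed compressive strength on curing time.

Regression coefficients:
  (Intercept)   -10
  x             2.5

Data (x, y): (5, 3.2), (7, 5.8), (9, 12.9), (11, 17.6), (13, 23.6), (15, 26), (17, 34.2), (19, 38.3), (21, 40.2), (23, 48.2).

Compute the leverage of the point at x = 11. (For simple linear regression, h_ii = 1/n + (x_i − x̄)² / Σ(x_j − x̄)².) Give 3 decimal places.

h = 0.127

x̄ = (5 + 7 + 9 + 11 + 13 + 15 + 17 + 19 + 21 + 23)/10 = 14
Σ(x − x̄)² = 81 + 49 + 25 + 9 + 1 + 1 + 9 + 25 + 49 + 81 = 330
h = 1/10 + (-3)²/330 = 0.1 + 0.0272727 = 0.127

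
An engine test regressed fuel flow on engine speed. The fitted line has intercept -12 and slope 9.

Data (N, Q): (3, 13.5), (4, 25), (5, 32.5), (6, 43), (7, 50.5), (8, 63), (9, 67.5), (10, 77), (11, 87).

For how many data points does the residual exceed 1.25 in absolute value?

N=3: Q̂ = -12 + 9·3 = 15; e = 13.5 − 15 = -1.5
N=4: Q̂ = -12 + 9·4 = 24; e = 25 − 24 = 1
N=5: Q̂ = -12 + 9·5 = 33; e = 32.5 − 33 = -0.5
N=6: Q̂ = -12 + 9·6 = 42; e = 43 − 42 = 1
N=7: Q̂ = -12 + 9·7 = 51; e = 50.5 − 51 = -0.5
N=8: Q̂ = -12 + 9·8 = 60; e = 63 − 60 = 3
N=9: Q̂ = -12 + 9·9 = 69; e = 67.5 − 69 = -1.5
N=10: Q̂ = -12 + 9·10 = 78; e = 77 − 78 = -1
N=11: Q̂ = -12 + 9·11 = 87; e = 87 − 87 = 0
|e| > 1.25: N=3 (|e|=1.5), N=8 (|e|=3), N=9 (|e|=1.5) → 3

3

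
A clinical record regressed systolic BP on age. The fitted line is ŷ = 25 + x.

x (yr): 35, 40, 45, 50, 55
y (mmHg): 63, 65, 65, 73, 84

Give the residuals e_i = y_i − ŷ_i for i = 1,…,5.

3, 0, -5, -2, 4

x=35: ŷ = 25 + 35 = 60; e = 63 − 60 = 3
x=40: ŷ = 25 + 40 = 65; e = 65 − 65 = 0
x=45: ŷ = 25 + 45 = 70; e = 65 − 70 = -5
x=50: ŷ = 25 + 50 = 75; e = 73 − 75 = -2
x=55: ŷ = 25 + 55 = 80; e = 84 − 80 = 4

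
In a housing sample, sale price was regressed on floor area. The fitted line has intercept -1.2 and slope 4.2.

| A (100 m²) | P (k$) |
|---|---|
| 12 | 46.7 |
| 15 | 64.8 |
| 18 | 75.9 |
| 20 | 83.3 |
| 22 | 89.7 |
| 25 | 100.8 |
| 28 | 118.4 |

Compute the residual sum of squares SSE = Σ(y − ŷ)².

A=12: ŷ = -1.2 + 4.2·12 = 49.2; r = 46.7 − 49.2 = -2.5
A=15: ŷ = -1.2 + 4.2·15 = 61.8; r = 64.8 − 61.8 = 3
A=18: ŷ = -1.2 + 4.2·18 = 74.4; r = 75.9 − 74.4 = 1.5
A=20: ŷ = -1.2 + 4.2·20 = 82.8; r = 83.3 − 82.8 = 0.5
A=22: ŷ = -1.2 + 4.2·22 = 91.2; r = 89.7 − 91.2 = -1.5
A=25: ŷ = -1.2 + 4.2·25 = 103.8; r = 100.8 − 103.8 = -3
A=28: ŷ = -1.2 + 4.2·28 = 116.4; r = 118.4 − 116.4 = 2
SSE = 6.25 + 9 + 2.25 + 0.25 + 2.25 + 9 + 4 = 33

SSE = 33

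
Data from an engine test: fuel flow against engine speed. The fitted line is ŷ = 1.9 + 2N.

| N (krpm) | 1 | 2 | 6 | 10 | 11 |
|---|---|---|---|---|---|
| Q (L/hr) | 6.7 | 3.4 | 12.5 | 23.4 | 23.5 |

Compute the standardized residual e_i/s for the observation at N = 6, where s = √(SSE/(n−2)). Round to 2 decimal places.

-0.56

N=1: ŷ = 1.9 + 2·1 = 3.9; e = 6.7 − 3.9 = 2.8
N=2: ŷ = 1.9 + 2·2 = 5.9; e = 3.4 − 5.9 = -2.5
N=6: ŷ = 1.9 + 2·6 = 13.9; e = 12.5 − 13.9 = -1.4
N=10: ŷ = 1.9 + 2·10 = 21.9; e = 23.4 − 21.9 = 1.5
N=11: ŷ = 1.9 + 2·11 = 23.9; e = 23.5 − 23.9 = -0.4
SSE = 7.84 + 6.25 + 1.96 + 2.25 + 0.16 = 18.46
s = √(18.46/3) = 2.48059
e/s = -1.4 / 2.48059 = -0.56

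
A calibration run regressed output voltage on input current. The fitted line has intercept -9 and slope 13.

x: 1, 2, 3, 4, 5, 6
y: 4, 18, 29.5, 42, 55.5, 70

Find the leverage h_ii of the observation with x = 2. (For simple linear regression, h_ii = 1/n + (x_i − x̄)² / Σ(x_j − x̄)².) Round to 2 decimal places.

x̄ = (1 + 2 + 3 + 4 + 5 + 6)/6 = 3.5
Σ(x − x̄)² = 6.25 + 2.25 + 0.25 + 0.25 + 2.25 + 6.25 = 17.5
h = 1/6 + (-1.5)²/17.5 = 0.166667 + 0.128571 = 0.30

h = 0.30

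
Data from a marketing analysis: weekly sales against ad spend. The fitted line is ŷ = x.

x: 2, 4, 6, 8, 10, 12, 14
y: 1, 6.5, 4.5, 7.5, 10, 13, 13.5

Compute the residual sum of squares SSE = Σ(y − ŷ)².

SSE = 11

x=2: ŷ = 2 = 2; e = 1 − 2 = -1
x=4: ŷ = 4 = 4; e = 6.5 − 4 = 2.5
x=6: ŷ = 6 = 6; e = 4.5 − 6 = -1.5
x=8: ŷ = 8 = 8; e = 7.5 − 8 = -0.5
x=10: ŷ = 10 = 10; e = 10 − 10 = 0
x=12: ŷ = 12 = 12; e = 13 − 12 = 1
x=14: ŷ = 14 = 14; e = 13.5 − 14 = -0.5
SSE = 1 + 6.25 + 2.25 + 0.25 + 0 + 1 + 0.25 = 11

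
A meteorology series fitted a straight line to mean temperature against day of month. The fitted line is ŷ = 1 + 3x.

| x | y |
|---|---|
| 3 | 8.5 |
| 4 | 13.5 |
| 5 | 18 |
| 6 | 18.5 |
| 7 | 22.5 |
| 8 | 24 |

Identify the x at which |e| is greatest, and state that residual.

x=3: ŷ = 1 + 3·3 = 10; e = 8.5 − 10 = -1.5
x=4: ŷ = 1 + 3·4 = 13; e = 13.5 − 13 = 0.5
x=5: ŷ = 1 + 3·5 = 16; e = 18 − 16 = 2
x=6: ŷ = 1 + 3·6 = 19; e = 18.5 − 19 = -0.5
x=7: ŷ = 1 + 3·7 = 22; e = 22.5 − 22 = 0.5
x=8: ŷ = 1 + 3·8 = 25; e = 24 − 25 = -1
Largest |e| is 2 at x = 5, residual 2.

x = 5, e = 2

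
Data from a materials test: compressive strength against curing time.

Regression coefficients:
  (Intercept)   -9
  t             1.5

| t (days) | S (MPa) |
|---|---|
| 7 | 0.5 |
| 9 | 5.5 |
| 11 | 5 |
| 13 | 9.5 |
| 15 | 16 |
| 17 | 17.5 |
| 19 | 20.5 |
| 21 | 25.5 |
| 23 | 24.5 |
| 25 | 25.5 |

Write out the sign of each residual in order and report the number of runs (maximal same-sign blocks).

t=7: Ŝ = -9 + 1.5·7 = 1.5; r = 0.5 − 1.5 = -1
t=9: Ŝ = -9 + 1.5·9 = 4.5; r = 5.5 − 4.5 = 1
t=11: Ŝ = -9 + 1.5·11 = 7.5; r = 5 − 7.5 = -2.5
t=13: Ŝ = -9 + 1.5·13 = 10.5; r = 9.5 − 10.5 = -1
t=15: Ŝ = -9 + 1.5·15 = 13.5; r = 16 − 13.5 = 2.5
t=17: Ŝ = -9 + 1.5·17 = 16.5; r = 17.5 − 16.5 = 1
t=19: Ŝ = -9 + 1.5·19 = 19.5; r = 20.5 − 19.5 = 1
t=21: Ŝ = -9 + 1.5·21 = 22.5; r = 25.5 − 22.5 = 3
t=23: Ŝ = -9 + 1.5·23 = 25.5; r = 24.5 − 25.5 = -1
t=25: Ŝ = -9 + 1.5·25 = 28.5; r = 25.5 − 28.5 = -3
Signs: − + − − + + + + − −
Runs: −×1, +×1, −×2, +×4, −×2 → 5

5 runs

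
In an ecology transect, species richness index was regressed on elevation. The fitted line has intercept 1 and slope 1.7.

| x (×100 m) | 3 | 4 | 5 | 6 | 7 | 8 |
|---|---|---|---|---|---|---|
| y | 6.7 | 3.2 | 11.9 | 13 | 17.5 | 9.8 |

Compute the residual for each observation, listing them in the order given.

0.6, -4.6, 2.4, 1.8, 4.6, -4.8

x=3: ŷ = 1 + 1.7·3 = 6.1; r = 6.7 − 6.1 = 0.6
x=4: ŷ = 1 + 1.7·4 = 7.8; r = 3.2 − 7.8 = -4.6
x=5: ŷ = 1 + 1.7·5 = 9.5; r = 11.9 − 9.5 = 2.4
x=6: ŷ = 1 + 1.7·6 = 11.2; r = 13 − 11.2 = 1.8
x=7: ŷ = 1 + 1.7·7 = 12.9; r = 17.5 − 12.9 = 4.6
x=8: ŷ = 1 + 1.7·8 = 14.6; r = 9.8 − 14.6 = -4.8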